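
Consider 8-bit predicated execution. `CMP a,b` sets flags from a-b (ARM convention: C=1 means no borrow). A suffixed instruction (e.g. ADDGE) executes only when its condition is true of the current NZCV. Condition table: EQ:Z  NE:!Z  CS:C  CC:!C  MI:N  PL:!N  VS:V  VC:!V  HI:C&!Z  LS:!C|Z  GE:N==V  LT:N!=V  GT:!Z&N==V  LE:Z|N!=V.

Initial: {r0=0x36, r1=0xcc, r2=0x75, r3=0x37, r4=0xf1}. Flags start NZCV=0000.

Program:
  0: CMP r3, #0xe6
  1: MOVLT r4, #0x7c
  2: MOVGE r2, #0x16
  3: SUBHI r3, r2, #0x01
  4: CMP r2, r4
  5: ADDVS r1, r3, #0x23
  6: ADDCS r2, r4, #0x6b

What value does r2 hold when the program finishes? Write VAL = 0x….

[0] flags=0000 → (cmp)
[1] flags=0000 LT?F → skip
[2] flags=0000 GE?T → r2=0x16
[3] flags=0000 HI?F → skip
[4] flags=0000 → (cmp)
[5] flags=0000 VS?F → skip
[6] flags=0000 CS?F → skip

VAL = 0x16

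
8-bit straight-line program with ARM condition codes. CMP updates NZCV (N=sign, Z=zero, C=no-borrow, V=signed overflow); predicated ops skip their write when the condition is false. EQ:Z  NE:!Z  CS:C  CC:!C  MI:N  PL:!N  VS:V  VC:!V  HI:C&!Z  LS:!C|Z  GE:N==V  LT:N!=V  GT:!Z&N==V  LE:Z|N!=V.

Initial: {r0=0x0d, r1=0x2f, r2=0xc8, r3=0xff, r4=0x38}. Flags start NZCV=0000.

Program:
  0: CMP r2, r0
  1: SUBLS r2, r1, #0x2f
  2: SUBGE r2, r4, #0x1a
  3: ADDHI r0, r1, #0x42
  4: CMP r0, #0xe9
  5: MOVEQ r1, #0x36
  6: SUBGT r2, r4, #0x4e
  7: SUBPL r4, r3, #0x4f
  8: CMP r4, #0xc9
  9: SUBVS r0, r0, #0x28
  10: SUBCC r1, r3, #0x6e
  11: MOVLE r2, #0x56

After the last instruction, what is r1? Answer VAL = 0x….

VAL = 0x91

[0] flags=1010 → (cmp)
[1] flags=1010 LS?F → skip
[2] flags=1010 GE?F → skip
[3] flags=1010 HI?T → r0=0x71
[4] flags=1001 → (cmp)
[5] flags=1001 EQ?F → skip
[6] flags=1001 GT?T → r2=0xea
[7] flags=1001 PL?F → skip
[8] flags=0000 → (cmp)
[9] flags=0000 VS?F → skip
[10] flags=0000 CC?T → r1=0x91
[11] flags=0000 LE?F → skip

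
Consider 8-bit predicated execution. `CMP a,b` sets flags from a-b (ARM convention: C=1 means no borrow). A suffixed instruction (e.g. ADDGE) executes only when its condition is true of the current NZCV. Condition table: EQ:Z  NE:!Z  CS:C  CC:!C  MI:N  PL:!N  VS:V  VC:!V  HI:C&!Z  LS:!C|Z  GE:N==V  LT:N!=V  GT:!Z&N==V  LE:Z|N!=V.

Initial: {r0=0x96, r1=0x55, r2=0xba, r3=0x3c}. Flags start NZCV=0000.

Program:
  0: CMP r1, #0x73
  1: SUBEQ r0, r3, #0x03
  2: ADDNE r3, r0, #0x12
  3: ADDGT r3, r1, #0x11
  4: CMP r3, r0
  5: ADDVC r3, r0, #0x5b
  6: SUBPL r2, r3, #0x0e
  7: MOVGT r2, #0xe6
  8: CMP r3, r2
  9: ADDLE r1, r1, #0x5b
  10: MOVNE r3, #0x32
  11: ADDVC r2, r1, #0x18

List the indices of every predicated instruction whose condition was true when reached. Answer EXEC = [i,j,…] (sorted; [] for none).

0: ✓ CMP  NZCV=1000
1: · SUBEQ
2: ✓ ADDNE  r3←0xa8
3: · ADDGT
4: ✓ CMP  NZCV=0010
5: ✓ ADDVC  r3←0xf1
6: ✓ SUBPL  r2←0xe3
7: ✓ MOVGT  r2←0xe6
8: ✓ CMP  NZCV=0010
9: · ADDLE
10: ✓ MOVNE  r3←0x32
11: ✓ ADDVC  r2←0x6d

EXEC = [2,5,6,7,10,11]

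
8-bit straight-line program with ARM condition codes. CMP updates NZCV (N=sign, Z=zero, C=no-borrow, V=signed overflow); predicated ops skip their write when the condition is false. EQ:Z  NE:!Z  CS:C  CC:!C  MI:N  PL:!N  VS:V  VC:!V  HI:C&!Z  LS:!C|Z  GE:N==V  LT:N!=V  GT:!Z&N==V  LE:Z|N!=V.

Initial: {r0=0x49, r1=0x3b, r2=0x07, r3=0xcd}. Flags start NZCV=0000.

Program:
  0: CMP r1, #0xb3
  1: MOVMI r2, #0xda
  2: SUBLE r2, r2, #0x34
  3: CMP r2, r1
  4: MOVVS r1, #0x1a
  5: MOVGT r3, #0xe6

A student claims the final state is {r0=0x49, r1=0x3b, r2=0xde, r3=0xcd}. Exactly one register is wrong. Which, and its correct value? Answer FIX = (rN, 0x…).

[0] flags=1001 → (cmp)
[1] flags=1001 MI?T → r2=0xda
[2] flags=1001 LE?F → skip
[3] flags=1010 → (cmp)
[4] flags=1010 VS?F → skip
[5] flags=1010 GT?F → skip

FIX = (r2, 0xda)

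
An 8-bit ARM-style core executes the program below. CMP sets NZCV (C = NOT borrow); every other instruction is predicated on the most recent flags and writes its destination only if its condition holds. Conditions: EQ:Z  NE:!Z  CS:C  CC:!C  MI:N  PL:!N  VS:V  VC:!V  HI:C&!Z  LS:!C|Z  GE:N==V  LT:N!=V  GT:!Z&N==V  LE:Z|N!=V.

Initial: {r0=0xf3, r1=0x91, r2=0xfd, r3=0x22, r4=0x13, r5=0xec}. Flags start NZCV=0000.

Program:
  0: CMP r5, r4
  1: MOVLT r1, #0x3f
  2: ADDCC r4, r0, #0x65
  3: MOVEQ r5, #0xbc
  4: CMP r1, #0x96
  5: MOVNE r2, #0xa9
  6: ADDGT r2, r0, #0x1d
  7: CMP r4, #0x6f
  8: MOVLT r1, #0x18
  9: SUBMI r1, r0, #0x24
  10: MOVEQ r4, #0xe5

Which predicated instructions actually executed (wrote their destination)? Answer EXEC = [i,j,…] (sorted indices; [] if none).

[0] flags=1010 → (cmp)
[1] flags=1010 LT?T → r1=0x3f
[2] flags=1010 CC?F → skip
[3] flags=1010 EQ?F → skip
[4] flags=1001 → (cmp)
[5] flags=1001 NE?T → r2=0xa9
[6] flags=1001 GT?T → r2=0x10
[7] flags=1000 → (cmp)
[8] flags=1000 LT?T → r1=0x18
[9] flags=1000 MI?T → r1=0xcf
[10] flags=1000 EQ?F → skip

EXEC = [1,5,6,8,9]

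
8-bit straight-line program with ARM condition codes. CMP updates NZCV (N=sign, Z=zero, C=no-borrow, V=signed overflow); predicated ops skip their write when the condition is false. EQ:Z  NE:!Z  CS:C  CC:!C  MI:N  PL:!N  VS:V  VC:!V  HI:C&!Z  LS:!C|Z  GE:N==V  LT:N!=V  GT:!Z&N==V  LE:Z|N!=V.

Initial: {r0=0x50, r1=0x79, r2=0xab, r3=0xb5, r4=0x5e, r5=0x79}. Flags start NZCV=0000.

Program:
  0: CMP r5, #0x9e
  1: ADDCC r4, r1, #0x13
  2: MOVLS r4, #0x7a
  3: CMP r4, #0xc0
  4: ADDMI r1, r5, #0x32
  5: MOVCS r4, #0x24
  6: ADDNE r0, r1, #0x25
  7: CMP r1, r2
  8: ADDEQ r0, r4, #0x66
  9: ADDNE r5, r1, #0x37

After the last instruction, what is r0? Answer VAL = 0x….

VAL = 0xe0

[0] flags=1001 → (cmp)
[1] flags=1001 CC?T → r4=0x8c
[2] flags=1001 LS?T → r4=0x7a
[3] flags=1001 → (cmp)
[4] flags=1001 MI?T → r1=0xab
[5] flags=1001 CS?F → skip
[6] flags=1001 NE?T → r0=0xd0
[7] flags=0110 → (cmp)
[8] flags=0110 EQ?T → r0=0xe0
[9] flags=0110 NE?F → skip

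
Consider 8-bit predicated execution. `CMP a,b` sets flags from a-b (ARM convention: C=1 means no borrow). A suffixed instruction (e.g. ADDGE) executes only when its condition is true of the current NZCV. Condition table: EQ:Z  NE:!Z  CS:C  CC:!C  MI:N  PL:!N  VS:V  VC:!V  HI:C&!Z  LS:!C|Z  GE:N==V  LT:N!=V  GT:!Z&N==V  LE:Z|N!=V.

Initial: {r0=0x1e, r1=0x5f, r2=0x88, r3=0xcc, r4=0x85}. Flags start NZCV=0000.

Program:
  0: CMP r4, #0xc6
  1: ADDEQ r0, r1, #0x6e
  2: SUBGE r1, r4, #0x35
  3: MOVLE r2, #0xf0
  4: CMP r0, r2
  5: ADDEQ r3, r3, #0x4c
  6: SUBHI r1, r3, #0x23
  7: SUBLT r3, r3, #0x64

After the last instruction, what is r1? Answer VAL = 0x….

[0] flags=1000 → (cmp)
[1] flags=1000 EQ?F → skip
[2] flags=1000 GE?F → skip
[3] flags=1000 LE?T → r2=0xf0
[4] flags=0000 → (cmp)
[5] flags=0000 EQ?F → skip
[6] flags=0000 HI?F → skip
[7] flags=0000 LT?F → skip

VAL = 0x5f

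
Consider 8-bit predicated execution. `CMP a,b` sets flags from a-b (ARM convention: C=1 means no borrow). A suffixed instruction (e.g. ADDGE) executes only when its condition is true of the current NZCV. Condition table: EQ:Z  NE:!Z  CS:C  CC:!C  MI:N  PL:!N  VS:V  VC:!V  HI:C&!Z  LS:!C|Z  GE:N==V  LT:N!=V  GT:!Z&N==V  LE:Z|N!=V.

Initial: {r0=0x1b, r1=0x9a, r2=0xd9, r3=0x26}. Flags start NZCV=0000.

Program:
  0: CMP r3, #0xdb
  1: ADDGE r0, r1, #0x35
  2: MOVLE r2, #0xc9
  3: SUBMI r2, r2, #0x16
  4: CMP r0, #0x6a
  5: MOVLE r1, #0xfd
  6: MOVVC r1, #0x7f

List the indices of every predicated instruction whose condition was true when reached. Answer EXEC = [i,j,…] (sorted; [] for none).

[0] flags=0000 → (cmp)
[1] flags=0000 GE?T → r0=0xcf
[2] flags=0000 LE?F → skip
[3] flags=0000 MI?F → skip
[4] flags=0011 → (cmp)
[5] flags=0011 LE?T → r1=0xfd
[6] flags=0011 VC?F → skip

EXEC = [1,5]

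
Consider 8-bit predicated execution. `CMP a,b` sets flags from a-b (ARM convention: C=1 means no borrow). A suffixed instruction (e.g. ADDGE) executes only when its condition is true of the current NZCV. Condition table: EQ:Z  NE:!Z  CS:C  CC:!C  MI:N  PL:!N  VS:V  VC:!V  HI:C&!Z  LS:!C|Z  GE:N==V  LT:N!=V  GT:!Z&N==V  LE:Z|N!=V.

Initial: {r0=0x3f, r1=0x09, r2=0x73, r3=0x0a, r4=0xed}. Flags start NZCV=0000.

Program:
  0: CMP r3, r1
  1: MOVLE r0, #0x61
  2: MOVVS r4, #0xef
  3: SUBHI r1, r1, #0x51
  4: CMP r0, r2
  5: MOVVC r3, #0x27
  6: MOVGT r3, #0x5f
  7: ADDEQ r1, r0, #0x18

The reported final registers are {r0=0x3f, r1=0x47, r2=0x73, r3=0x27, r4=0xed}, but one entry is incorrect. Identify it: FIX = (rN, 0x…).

FIX = (r1, 0xb8)

0: ✓ CMP  NZCV=0010
1: · MOVLE
2: · MOVVS
3: ✓ SUBHI  r1←0xb8
4: ✓ CMP  NZCV=1000
5: ✓ MOVVC  r3←0x27
6: · MOVGT
7: · ADDEQ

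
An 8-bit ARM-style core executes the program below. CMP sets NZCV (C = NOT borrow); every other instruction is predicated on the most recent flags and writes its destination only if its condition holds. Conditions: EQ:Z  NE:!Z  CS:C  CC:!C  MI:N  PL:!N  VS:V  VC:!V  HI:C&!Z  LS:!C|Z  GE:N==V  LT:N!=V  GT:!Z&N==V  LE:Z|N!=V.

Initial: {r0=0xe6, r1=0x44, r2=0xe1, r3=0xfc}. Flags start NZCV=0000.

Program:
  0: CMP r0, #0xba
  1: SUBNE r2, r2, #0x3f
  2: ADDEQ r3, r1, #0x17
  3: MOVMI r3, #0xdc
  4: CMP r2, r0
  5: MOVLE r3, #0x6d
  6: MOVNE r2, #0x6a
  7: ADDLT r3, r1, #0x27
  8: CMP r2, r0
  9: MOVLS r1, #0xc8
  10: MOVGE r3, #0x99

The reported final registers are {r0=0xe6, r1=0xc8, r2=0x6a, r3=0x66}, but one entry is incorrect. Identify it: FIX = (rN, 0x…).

[0] flags=0010 → (cmp)
[1] flags=0010 NE?T → r2=0xa2
[2] flags=0010 EQ?F → skip
[3] flags=0010 MI?F → skip
[4] flags=1000 → (cmp)
[5] flags=1000 LE?T → r3=0x6d
[6] flags=1000 NE?T → r2=0x6a
[7] flags=1000 LT?T → r3=0x6b
[8] flags=1001 → (cmp)
[9] flags=1001 LS?T → r1=0xc8
[10] flags=1001 GE?T → r3=0x99

FIX = (r3, 0x99)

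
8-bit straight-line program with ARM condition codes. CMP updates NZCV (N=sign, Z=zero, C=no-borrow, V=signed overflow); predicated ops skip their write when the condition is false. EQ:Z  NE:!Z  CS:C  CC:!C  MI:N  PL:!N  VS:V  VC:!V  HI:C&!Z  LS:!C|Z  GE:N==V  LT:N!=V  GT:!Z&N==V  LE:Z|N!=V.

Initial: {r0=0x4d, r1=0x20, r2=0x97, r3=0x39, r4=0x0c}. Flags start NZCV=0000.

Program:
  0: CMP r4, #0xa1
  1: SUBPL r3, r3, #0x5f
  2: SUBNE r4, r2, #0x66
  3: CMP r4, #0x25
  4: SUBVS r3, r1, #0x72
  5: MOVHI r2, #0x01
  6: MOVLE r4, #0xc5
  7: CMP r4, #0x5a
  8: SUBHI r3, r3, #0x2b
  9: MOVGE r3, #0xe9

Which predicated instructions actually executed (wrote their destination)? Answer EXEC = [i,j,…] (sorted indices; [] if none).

[0] flags=0000 → (cmp)
[1] flags=0000 PL?T → r3=0xda
[2] flags=0000 NE?T → r4=0x31
[3] flags=0010 → (cmp)
[4] flags=0010 VS?F → skip
[5] flags=0010 HI?T → r2=0x01
[6] flags=0010 LE?F → skip
[7] flags=1000 → (cmp)
[8] flags=1000 HI?F → skip
[9] flags=1000 GE?F → skip

EXEC = [1,2,5]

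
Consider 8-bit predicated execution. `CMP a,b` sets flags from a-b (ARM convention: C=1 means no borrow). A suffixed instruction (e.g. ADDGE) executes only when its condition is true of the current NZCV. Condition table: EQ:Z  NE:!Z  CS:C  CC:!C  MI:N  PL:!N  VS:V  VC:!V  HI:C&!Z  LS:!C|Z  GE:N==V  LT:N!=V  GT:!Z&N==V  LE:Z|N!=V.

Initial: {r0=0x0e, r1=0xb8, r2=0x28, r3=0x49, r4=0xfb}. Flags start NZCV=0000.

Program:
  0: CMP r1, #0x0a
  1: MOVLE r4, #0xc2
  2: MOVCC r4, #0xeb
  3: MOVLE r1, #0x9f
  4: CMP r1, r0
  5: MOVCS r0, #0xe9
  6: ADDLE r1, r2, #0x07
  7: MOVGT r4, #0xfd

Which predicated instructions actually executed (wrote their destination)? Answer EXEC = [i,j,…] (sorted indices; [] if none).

EXEC = [1,3,5,6]

0: ✓ CMP  NZCV=1010
1: ✓ MOVLE  r4←0xc2
2: · MOVCC
3: ✓ MOVLE  r1←0x9f
4: ✓ CMP  NZCV=1010
5: ✓ MOVCS  r0←0xe9
6: ✓ ADDLE  r1←0x2f
7: · MOVGT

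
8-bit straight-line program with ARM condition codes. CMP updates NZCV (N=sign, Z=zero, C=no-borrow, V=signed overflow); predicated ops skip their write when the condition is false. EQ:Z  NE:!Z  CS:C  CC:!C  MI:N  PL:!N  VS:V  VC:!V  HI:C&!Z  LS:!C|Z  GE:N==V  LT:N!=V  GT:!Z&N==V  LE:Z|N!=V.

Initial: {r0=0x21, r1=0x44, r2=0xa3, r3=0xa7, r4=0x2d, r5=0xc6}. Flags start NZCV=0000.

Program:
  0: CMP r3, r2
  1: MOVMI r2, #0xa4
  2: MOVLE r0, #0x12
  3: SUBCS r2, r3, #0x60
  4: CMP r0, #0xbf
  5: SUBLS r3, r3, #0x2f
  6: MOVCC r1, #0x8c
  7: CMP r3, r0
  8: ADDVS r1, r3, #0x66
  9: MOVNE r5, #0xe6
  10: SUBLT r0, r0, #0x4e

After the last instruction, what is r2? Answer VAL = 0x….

0: ✓ CMP  NZCV=0010
1: · MOVMI
2: · MOVLE
3: ✓ SUBCS  r2←0x47
4: ✓ CMP  NZCV=0000
5: ✓ SUBLS  r3←0x78
6: ✓ MOVCC  r1←0x8c
7: ✓ CMP  NZCV=0010
8: · ADDVS
9: ✓ MOVNE  r5←0xe6
10: · SUBLT

VAL = 0x47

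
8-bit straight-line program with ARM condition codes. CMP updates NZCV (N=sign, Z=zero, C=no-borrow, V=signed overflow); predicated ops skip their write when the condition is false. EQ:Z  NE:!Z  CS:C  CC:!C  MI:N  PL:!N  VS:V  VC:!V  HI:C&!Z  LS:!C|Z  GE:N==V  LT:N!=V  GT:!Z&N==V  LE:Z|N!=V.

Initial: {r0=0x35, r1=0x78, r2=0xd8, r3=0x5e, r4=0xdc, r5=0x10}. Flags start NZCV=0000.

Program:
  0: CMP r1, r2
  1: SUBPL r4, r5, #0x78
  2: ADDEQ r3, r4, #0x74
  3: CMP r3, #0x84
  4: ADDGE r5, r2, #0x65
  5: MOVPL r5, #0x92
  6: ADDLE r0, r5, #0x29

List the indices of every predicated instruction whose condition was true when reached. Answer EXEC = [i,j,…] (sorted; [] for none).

0: ✓ CMP  NZCV=1001
1: · SUBPL
2: · ADDEQ
3: ✓ CMP  NZCV=1001
4: ✓ ADDGE  r5←0x3d
5: · MOVPL
6: · ADDLE

EXEC = [4]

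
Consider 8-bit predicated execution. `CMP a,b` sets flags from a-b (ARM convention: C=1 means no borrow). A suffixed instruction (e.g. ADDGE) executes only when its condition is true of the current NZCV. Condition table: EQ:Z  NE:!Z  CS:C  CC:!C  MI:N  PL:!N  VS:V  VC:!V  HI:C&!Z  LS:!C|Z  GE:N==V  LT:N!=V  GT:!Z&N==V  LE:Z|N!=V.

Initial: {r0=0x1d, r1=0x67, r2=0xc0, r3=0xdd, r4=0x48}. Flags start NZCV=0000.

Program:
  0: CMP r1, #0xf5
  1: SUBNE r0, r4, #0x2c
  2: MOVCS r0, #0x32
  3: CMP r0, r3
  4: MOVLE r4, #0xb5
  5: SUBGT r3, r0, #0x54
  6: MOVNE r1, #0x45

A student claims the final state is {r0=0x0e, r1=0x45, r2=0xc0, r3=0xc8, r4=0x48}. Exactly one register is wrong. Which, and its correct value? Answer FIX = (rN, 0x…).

FIX = (r0, 0x1c)

0: ✓ CMP  NZCV=0000
1: ✓ SUBNE  r0←0x1c
2: · MOVCS
3: ✓ CMP  NZCV=0000
4: · MOVLE
5: ✓ SUBGT  r3←0xc8
6: ✓ MOVNE  r1←0x45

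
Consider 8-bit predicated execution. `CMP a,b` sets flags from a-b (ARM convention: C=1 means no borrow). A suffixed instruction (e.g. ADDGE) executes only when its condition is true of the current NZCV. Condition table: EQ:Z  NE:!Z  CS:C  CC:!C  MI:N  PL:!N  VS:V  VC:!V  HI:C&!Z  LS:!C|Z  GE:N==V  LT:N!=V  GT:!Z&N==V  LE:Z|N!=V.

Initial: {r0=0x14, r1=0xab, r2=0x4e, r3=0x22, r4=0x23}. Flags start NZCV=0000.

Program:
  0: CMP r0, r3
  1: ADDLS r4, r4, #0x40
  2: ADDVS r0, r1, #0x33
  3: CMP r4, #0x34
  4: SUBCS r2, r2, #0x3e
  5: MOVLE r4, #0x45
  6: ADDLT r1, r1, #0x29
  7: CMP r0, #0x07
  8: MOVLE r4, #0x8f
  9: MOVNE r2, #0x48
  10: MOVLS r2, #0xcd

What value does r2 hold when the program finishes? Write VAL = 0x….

[0] flags=1000 → (cmp)
[1] flags=1000 LS?T → r4=0x63
[2] flags=1000 VS?F → skip
[3] flags=0010 → (cmp)
[4] flags=0010 CS?T → r2=0x10
[5] flags=0010 LE?F → skip
[6] flags=0010 LT?F → skip
[7] flags=0010 → (cmp)
[8] flags=0010 LE?F → skip
[9] flags=0010 NE?T → r2=0x48
[10] flags=0010 LS?F → skip

VAL = 0x48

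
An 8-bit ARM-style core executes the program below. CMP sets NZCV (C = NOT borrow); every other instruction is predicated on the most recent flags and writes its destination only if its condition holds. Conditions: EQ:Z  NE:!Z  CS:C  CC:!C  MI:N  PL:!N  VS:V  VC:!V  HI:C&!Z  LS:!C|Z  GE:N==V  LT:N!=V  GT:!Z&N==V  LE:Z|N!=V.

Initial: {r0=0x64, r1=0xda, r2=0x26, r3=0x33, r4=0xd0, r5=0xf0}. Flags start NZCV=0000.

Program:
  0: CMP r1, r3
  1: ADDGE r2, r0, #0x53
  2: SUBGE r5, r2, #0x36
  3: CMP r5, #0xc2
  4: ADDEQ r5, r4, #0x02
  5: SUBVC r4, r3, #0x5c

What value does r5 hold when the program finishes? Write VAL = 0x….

VAL = 0xf0

0: ✓ CMP  NZCV=1010
1: · ADDGE
2: · SUBGE
3: ✓ CMP  NZCV=0010
4: · ADDEQ
5: ✓ SUBVC  r4←0xd7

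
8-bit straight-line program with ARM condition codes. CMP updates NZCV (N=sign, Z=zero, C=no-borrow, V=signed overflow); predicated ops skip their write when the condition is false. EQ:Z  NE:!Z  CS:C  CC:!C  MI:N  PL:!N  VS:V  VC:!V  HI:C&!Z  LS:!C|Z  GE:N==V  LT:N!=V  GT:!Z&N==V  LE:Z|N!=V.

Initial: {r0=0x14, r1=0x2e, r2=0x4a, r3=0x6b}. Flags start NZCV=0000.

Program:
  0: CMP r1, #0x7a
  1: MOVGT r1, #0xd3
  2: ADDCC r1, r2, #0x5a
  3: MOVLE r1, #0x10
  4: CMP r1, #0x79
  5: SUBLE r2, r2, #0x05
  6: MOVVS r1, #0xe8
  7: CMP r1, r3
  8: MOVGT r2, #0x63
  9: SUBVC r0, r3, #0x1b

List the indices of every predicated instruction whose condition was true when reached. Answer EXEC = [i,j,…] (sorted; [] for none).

[0] flags=1000 → (cmp)
[1] flags=1000 GT?F → skip
[2] flags=1000 CC?T → r1=0xa4
[3] flags=1000 LE?T → r1=0x10
[4] flags=1000 → (cmp)
[5] flags=1000 LE?T → r2=0x45
[6] flags=1000 VS?F → skip
[7] flags=1000 → (cmp)
[8] flags=1000 GT?F → skip
[9] flags=1000 VC?T → r0=0x50

EXEC = [2,3,5,9]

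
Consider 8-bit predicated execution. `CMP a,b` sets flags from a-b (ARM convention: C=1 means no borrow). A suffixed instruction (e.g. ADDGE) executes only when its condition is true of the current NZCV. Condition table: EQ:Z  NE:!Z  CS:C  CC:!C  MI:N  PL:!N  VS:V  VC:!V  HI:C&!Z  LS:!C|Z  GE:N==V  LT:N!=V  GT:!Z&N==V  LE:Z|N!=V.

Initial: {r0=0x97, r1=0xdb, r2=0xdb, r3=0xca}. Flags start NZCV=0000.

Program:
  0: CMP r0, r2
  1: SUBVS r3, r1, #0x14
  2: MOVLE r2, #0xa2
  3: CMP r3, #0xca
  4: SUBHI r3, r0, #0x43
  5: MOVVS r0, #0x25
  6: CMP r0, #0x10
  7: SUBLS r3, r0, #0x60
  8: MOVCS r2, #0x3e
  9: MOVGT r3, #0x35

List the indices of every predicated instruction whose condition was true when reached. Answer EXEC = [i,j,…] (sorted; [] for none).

EXEC = [2,8]

0: ✓ CMP  NZCV=1000
1: · SUBVS
2: ✓ MOVLE  r2←0xa2
3: ✓ CMP  NZCV=0110
4: · SUBHI
5: · MOVVS
6: ✓ CMP  NZCV=1010
7: · SUBLS
8: ✓ MOVCS  r2←0x3e
9: · MOVGT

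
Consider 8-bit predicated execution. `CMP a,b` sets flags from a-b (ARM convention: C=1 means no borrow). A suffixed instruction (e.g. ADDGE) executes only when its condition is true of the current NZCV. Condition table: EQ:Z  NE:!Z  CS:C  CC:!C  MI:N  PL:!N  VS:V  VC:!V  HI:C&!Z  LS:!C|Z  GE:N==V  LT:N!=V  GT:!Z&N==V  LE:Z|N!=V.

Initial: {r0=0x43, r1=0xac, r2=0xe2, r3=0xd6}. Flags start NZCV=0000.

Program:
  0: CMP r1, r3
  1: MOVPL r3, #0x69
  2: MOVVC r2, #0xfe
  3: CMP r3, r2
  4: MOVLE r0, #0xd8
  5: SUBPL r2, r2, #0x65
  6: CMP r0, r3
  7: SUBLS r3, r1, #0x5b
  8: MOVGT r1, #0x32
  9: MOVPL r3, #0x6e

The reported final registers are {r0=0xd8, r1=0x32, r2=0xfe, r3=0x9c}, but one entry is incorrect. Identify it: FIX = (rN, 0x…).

FIX = (r3, 0x6e)

0: ✓ CMP  NZCV=1000
1: · MOVPL
2: ✓ MOVVC  r2←0xfe
3: ✓ CMP  NZCV=1000
4: ✓ MOVLE  r0←0xd8
5: · SUBPL
6: ✓ CMP  NZCV=0010
7: · SUBLS
8: ✓ MOVGT  r1←0x32
9: ✓ MOVPL  r3←0x6e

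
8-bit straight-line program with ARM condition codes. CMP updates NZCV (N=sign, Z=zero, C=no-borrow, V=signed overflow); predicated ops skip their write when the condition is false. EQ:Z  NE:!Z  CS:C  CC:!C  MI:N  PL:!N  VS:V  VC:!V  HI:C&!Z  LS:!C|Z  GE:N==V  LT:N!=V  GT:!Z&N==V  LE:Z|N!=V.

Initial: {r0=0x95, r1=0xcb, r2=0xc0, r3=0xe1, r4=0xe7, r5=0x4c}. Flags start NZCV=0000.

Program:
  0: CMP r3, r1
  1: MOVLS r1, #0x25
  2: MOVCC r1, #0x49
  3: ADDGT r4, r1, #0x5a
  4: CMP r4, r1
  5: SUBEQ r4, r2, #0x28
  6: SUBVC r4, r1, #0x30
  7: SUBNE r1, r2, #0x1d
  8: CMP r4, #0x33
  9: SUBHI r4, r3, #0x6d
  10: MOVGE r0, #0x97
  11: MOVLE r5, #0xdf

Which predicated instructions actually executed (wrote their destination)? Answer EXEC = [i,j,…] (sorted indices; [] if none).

EXEC = [3,6,7,9,11]

0: ✓ CMP  NZCV=0010
1: · MOVLS
2: · MOVCC
3: ✓ ADDGT  r4←0x25
4: ✓ CMP  NZCV=0000
5: · SUBEQ
6: ✓ SUBVC  r4←0x9b
7: ✓ SUBNE  r1←0xa3
8: ✓ CMP  NZCV=0011
9: ✓ SUBHI  r4←0x74
10: · MOVGE
11: ✓ MOVLE  r5←0xdf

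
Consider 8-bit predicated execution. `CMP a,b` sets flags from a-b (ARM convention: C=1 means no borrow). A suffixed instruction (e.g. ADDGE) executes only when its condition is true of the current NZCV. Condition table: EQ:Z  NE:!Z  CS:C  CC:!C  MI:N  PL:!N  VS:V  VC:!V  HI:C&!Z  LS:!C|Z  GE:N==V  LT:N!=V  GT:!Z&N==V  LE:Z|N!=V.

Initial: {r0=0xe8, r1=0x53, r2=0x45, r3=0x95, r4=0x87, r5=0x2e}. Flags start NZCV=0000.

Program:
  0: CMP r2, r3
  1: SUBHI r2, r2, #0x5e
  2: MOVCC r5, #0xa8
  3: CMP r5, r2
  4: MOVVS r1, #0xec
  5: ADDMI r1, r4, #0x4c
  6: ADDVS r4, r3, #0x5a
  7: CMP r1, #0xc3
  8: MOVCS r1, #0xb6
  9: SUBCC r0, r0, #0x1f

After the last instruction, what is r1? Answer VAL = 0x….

VAL = 0xb6

0: ✓ CMP  NZCV=1001
1: · SUBHI
2: ✓ MOVCC  r5←0xa8
3: ✓ CMP  NZCV=0011
4: ✓ MOVVS  r1←0xec
5: · ADDMI
6: ✓ ADDVS  r4←0xef
7: ✓ CMP  NZCV=0010
8: ✓ MOVCS  r1←0xb6
9: · SUBCC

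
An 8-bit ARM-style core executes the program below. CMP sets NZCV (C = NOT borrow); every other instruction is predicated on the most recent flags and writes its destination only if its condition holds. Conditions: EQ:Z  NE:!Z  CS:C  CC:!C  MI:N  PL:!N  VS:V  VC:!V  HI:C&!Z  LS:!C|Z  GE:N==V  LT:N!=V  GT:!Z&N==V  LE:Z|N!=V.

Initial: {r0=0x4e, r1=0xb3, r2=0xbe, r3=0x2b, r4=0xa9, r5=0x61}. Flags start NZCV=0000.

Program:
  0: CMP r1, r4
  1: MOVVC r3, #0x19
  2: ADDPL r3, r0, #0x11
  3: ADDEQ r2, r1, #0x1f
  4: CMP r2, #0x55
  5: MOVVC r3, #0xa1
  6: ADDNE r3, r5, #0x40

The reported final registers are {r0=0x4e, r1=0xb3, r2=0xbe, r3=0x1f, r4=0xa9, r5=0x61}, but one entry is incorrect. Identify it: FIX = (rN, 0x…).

0: ✓ CMP  NZCV=0010
1: ✓ MOVVC  r3←0x19
2: ✓ ADDPL  r3←0x5f
3: · ADDEQ
4: ✓ CMP  NZCV=0011
5: · MOVVC
6: ✓ ADDNE  r3←0xa1

FIX = (r3, 0xa1)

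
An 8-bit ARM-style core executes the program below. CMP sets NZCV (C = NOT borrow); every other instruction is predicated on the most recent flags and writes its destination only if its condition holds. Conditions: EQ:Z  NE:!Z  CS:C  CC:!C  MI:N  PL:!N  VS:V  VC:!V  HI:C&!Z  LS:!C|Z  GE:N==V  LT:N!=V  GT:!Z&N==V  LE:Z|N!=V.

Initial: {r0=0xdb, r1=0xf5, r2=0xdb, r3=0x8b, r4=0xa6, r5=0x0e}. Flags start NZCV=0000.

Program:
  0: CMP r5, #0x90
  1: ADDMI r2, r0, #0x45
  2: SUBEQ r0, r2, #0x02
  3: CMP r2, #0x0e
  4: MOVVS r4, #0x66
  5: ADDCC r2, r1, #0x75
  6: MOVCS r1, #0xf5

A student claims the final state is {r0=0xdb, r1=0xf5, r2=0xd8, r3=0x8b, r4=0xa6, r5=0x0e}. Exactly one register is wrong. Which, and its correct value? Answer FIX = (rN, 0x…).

FIX = (r2, 0xdb)

[0] flags=0000 → (cmp)
[1] flags=0000 MI?F → skip
[2] flags=0000 EQ?F → skip
[3] flags=1010 → (cmp)
[4] flags=1010 VS?F → skip
[5] flags=1010 CC?F → skip
[6] flags=1010 CS?T → r1=0xf5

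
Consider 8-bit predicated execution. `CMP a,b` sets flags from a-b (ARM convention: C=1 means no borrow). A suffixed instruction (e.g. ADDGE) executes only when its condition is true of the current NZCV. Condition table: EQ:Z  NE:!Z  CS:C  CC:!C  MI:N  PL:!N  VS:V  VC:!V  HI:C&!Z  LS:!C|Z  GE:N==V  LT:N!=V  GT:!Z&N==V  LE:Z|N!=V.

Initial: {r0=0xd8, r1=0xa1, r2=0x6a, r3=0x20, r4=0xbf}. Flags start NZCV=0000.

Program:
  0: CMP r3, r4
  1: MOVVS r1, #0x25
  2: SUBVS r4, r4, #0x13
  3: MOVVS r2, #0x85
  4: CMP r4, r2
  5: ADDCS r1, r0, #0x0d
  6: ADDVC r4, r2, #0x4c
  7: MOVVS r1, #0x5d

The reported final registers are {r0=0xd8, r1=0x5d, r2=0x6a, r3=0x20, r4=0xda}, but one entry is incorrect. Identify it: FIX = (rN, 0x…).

FIX = (r4, 0xbf)

[0] flags=0000 → (cmp)
[1] flags=0000 VS?F → skip
[2] flags=0000 VS?F → skip
[3] flags=0000 VS?F → skip
[4] flags=0011 → (cmp)
[5] flags=0011 CS?T → r1=0xe5
[6] flags=0011 VC?F → skip
[7] flags=0011 VS?T → r1=0x5d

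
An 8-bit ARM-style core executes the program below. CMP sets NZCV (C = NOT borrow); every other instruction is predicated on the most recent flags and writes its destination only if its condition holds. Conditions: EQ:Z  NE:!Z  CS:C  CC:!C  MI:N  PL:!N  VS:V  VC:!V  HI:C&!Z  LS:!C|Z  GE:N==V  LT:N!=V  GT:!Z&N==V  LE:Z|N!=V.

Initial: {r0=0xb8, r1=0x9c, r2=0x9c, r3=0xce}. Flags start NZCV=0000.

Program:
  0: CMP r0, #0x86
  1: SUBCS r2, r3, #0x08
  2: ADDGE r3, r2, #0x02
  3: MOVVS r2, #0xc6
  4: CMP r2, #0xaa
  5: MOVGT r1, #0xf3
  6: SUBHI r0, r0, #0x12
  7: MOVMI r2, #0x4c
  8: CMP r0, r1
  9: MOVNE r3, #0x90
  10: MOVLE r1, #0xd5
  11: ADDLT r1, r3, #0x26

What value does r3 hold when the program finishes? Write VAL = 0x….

0: ✓ CMP  NZCV=0010
1: ✓ SUBCS  r2←0xc6
2: ✓ ADDGE  r3←0xc8
3: · MOVVS
4: ✓ CMP  NZCV=0010
5: ✓ MOVGT  r1←0xf3
6: ✓ SUBHI  r0←0xa6
7: · MOVMI
8: ✓ CMP  NZCV=1000
9: ✓ MOVNE  r3←0x90
10: ✓ MOVLE  r1←0xd5
11: ✓ ADDLT  r1←0xb6

VAL = 0x90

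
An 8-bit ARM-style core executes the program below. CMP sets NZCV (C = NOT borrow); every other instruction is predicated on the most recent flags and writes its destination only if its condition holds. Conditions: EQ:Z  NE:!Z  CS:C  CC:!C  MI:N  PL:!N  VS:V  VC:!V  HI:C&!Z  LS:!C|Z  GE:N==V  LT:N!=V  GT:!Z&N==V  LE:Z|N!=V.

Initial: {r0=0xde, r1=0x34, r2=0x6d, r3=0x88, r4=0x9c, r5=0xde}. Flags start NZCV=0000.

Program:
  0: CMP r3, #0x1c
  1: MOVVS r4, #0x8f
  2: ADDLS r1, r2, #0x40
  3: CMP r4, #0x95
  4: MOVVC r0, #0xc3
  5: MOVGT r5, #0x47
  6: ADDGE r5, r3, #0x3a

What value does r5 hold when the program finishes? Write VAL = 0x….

0: ✓ CMP  NZCV=0011
1: ✓ MOVVS  r4←0x8f
2: · ADDLS
3: ✓ CMP  NZCV=1000
4: ✓ MOVVC  r0←0xc3
5: · MOVGT
6: · ADDGE

VAL = 0xde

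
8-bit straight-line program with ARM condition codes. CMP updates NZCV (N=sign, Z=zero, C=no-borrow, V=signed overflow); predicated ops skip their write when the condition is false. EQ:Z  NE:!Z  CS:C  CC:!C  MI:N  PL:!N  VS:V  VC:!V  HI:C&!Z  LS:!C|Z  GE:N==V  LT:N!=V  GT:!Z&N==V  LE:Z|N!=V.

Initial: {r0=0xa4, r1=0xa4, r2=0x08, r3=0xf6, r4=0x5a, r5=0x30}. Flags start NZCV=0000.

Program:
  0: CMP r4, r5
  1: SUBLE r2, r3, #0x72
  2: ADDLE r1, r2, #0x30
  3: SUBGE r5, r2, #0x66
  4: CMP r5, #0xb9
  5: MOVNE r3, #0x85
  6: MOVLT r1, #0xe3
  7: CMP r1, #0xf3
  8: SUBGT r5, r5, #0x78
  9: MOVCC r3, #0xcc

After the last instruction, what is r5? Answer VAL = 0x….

0: ✓ CMP  NZCV=0010
1: · SUBLE
2: · ADDLE
3: ✓ SUBGE  r5←0xa2
4: ✓ CMP  NZCV=1000
5: ✓ MOVNE  r3←0x85
6: ✓ MOVLT  r1←0xe3
7: ✓ CMP  NZCV=1000
8: · SUBGT
9: ✓ MOVCC  r3←0xcc

VAL = 0xa2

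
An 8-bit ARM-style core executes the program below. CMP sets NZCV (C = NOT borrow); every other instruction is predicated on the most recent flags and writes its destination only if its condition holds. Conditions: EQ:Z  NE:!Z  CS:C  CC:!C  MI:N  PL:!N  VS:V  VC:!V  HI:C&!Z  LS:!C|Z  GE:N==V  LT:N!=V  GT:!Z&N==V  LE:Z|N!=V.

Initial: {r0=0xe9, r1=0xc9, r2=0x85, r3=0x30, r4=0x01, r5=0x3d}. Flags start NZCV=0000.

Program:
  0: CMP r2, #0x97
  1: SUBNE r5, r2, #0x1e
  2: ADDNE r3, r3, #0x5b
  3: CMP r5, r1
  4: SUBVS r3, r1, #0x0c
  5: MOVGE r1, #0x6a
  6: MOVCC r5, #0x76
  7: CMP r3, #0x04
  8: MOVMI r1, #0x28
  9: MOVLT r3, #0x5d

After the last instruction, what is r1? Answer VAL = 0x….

VAL = 0x28

[0] flags=1000 → (cmp)
[1] flags=1000 NE?T → r5=0x67
[2] flags=1000 NE?T → r3=0x8b
[3] flags=1001 → (cmp)
[4] flags=1001 VS?T → r3=0xbd
[5] flags=1001 GE?T → r1=0x6a
[6] flags=1001 CC?T → r5=0x76
[7] flags=1010 → (cmp)
[8] flags=1010 MI?T → r1=0x28
[9] flags=1010 LT?T → r3=0x5d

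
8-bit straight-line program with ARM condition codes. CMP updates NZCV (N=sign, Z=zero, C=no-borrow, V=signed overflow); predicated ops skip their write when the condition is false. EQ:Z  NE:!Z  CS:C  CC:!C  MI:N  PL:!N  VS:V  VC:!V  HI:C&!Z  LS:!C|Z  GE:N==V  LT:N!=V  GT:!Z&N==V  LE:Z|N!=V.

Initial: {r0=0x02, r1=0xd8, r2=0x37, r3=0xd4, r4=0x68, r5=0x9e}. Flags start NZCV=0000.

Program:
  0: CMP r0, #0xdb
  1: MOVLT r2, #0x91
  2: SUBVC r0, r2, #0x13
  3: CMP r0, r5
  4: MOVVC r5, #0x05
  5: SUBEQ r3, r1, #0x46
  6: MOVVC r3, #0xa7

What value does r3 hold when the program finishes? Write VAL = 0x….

[0] flags=0000 → (cmp)
[1] flags=0000 LT?F → skip
[2] flags=0000 VC?T → r0=0x24
[3] flags=1001 → (cmp)
[4] flags=1001 VC?F → skip
[5] flags=1001 EQ?F → skip
[6] flags=1001 VC?F → skip

VAL = 0xd4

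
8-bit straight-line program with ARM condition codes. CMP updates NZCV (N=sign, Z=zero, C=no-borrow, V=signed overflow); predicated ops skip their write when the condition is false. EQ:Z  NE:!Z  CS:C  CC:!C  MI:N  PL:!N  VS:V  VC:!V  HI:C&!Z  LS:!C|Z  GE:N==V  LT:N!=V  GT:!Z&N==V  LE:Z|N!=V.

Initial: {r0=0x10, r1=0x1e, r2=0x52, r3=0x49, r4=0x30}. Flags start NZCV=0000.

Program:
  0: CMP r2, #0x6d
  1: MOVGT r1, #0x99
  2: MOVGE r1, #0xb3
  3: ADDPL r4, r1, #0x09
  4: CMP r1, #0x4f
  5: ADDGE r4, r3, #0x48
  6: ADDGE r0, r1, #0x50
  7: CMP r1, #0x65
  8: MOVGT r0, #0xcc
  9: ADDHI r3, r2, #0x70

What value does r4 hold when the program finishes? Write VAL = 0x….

VAL = 0x30

0: ✓ CMP  NZCV=1000
1: · MOVGT
2: · MOVGE
3: · ADDPL
4: ✓ CMP  NZCV=1000
5: · ADDGE
6: · ADDGE
7: ✓ CMP  NZCV=1000
8: · MOVGT
9: · ADDHI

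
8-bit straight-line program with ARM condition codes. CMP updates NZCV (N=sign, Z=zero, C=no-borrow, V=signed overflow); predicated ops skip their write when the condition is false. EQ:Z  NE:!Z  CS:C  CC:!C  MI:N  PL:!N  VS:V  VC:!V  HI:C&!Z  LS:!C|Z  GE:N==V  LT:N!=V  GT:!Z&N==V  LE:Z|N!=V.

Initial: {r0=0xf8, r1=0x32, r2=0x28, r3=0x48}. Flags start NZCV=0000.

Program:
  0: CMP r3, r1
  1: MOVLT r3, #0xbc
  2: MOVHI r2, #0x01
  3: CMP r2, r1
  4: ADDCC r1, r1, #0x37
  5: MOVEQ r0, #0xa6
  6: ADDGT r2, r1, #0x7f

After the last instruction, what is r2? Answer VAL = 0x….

[0] flags=0010 → (cmp)
[1] flags=0010 LT?F → skip
[2] flags=0010 HI?T → r2=0x01
[3] flags=1000 → (cmp)
[4] flags=1000 CC?T → r1=0x69
[5] flags=1000 EQ?F → skip
[6] flags=1000 GT?F → skip

VAL = 0x01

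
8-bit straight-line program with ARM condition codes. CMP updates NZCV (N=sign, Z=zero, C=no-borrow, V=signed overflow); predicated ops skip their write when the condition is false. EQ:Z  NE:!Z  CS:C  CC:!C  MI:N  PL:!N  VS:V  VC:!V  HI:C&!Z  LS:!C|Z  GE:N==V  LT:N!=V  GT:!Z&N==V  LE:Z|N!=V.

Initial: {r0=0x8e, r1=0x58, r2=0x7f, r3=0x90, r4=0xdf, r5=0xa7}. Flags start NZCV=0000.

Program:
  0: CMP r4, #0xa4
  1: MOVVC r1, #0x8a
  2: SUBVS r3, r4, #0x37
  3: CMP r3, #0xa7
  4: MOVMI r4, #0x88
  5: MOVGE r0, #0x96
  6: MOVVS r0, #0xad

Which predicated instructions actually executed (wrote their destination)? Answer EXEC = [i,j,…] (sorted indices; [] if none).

EXEC = [1,4]

0: ✓ CMP  NZCV=0010
1: ✓ MOVVC  r1←0x8a
2: · SUBVS
3: ✓ CMP  NZCV=1000
4: ✓ MOVMI  r4←0x88
5: · MOVGE
6: · MOVVS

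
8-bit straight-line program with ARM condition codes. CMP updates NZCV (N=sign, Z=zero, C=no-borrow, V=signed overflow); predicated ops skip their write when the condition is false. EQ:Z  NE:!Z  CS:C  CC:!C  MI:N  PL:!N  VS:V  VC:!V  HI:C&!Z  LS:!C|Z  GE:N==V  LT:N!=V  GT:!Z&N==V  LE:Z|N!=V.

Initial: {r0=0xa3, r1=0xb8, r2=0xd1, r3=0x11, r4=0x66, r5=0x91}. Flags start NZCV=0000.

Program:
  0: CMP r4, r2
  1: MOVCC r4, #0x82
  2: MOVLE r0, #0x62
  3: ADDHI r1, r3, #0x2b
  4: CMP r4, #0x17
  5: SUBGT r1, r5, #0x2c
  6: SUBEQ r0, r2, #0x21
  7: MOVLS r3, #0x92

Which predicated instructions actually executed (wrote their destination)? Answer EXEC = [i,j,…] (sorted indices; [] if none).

EXEC = [1]

0: ✓ CMP  NZCV=1001
1: ✓ MOVCC  r4←0x82
2: · MOVLE
3: · ADDHI
4: ✓ CMP  NZCV=0011
5: · SUBGT
6: · SUBEQ
7: · MOVLS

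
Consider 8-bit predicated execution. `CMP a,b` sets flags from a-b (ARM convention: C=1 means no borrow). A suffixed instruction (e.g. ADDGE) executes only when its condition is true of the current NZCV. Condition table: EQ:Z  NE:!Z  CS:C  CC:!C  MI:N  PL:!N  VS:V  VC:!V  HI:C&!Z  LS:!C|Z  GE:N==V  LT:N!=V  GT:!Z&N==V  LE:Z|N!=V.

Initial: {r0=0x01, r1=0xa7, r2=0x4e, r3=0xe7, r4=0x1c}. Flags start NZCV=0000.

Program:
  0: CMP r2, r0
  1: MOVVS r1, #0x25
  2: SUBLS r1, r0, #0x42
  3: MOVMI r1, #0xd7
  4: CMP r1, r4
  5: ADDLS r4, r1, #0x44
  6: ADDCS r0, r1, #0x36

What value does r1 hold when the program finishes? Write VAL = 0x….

[0] flags=0010 → (cmp)
[1] flags=0010 VS?F → skip
[2] flags=0010 LS?F → skip
[3] flags=0010 MI?F → skip
[4] flags=1010 → (cmp)
[5] flags=1010 LS?F → skip
[6] flags=1010 CS?T → r0=0xdd

VAL = 0xa7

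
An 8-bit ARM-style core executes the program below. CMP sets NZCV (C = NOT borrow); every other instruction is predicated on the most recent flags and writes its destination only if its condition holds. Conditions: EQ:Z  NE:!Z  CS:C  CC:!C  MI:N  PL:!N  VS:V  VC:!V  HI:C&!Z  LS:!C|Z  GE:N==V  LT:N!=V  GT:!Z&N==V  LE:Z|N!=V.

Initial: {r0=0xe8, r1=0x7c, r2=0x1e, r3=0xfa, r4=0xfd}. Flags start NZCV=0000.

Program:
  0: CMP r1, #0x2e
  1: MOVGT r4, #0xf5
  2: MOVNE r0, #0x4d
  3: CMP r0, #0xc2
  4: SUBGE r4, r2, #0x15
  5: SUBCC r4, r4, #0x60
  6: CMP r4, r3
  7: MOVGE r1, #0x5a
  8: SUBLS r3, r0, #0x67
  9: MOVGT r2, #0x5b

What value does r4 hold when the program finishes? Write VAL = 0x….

[0] flags=0010 → (cmp)
[1] flags=0010 GT?T → r4=0xf5
[2] flags=0010 NE?T → r0=0x4d
[3] flags=1001 → (cmp)
[4] flags=1001 GE?T → r4=0x09
[5] flags=1001 CC?T → r4=0xa9
[6] flags=1000 → (cmp)
[7] flags=1000 GE?F → skip
[8] flags=1000 LS?T → r3=0xe6
[9] flags=1000 GT?F → skip

VAL = 0xa9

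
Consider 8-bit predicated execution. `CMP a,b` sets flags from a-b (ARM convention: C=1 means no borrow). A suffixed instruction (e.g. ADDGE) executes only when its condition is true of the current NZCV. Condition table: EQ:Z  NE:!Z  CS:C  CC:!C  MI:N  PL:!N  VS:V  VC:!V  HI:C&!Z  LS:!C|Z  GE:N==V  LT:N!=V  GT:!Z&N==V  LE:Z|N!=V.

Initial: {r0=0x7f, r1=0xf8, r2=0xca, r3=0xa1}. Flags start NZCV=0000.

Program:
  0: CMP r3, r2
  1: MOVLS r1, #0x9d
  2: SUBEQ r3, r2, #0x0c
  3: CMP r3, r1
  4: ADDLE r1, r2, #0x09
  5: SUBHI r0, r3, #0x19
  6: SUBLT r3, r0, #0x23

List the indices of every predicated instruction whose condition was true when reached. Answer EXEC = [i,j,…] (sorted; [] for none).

0: ✓ CMP  NZCV=1000
1: ✓ MOVLS  r1←0x9d
2: · SUBEQ
3: ✓ CMP  NZCV=0010
4: · ADDLE
5: ✓ SUBHI  r0←0x88
6: · SUBLT

EXEC = [1,5]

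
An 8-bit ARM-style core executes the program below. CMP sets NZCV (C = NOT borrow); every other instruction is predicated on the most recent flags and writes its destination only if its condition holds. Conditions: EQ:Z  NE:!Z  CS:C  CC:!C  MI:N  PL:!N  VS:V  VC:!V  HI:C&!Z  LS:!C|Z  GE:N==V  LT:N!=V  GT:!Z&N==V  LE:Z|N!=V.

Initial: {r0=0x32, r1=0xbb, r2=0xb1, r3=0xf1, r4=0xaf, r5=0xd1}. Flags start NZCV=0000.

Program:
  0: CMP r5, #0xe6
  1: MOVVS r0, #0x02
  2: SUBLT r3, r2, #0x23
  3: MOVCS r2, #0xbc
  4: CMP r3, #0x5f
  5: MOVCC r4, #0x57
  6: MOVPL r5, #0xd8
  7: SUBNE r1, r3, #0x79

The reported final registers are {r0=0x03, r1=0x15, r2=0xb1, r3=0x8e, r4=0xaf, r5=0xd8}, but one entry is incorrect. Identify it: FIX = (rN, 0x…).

0: ✓ CMP  NZCV=1000
1: · MOVVS
2: ✓ SUBLT  r3←0x8e
3: · MOVCS
4: ✓ CMP  NZCV=0011
5: · MOVCC
6: ✓ MOVPL  r5←0xd8
7: ✓ SUBNE  r1←0x15

FIX = (r0, 0x32)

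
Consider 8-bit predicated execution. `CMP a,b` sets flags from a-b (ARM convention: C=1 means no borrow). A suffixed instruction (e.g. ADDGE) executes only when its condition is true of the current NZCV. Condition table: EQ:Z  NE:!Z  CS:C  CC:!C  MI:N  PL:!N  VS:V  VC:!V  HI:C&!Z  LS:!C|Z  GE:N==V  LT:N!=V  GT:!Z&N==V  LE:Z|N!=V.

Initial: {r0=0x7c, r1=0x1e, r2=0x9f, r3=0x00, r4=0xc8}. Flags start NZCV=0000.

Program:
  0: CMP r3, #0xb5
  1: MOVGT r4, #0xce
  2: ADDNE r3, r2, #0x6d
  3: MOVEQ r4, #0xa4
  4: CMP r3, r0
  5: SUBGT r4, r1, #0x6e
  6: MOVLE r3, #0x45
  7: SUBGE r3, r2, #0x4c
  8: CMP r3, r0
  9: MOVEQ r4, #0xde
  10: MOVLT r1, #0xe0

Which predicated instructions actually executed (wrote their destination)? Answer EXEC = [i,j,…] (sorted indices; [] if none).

0: ✓ CMP  NZCV=0000
1: ✓ MOVGT  r4←0xce
2: ✓ ADDNE  r3←0x0c
3: · MOVEQ
4: ✓ CMP  NZCV=1000
5: · SUBGT
6: ✓ MOVLE  r3←0x45
7: · SUBGE
8: ✓ CMP  NZCV=1000
9: · MOVEQ
10: ✓ MOVLT  r1←0xe0

EXEC = [1,2,6,10]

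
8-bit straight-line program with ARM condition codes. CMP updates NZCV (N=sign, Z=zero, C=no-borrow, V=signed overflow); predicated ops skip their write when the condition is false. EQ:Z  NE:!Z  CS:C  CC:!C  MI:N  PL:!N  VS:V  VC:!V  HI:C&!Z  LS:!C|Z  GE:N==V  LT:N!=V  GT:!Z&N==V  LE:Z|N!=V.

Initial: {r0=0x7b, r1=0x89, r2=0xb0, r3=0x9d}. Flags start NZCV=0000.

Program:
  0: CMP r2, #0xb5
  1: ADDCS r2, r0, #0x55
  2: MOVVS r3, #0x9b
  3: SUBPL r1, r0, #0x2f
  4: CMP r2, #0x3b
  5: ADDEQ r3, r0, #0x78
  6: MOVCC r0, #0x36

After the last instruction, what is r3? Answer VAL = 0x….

VAL = 0x9d

[0] flags=1000 → (cmp)
[1] flags=1000 CS?F → skip
[2] flags=1000 VS?F → skip
[3] flags=1000 PL?F → skip
[4] flags=0011 → (cmp)
[5] flags=0011 EQ?F → skip
[6] flags=0011 CC?F → skip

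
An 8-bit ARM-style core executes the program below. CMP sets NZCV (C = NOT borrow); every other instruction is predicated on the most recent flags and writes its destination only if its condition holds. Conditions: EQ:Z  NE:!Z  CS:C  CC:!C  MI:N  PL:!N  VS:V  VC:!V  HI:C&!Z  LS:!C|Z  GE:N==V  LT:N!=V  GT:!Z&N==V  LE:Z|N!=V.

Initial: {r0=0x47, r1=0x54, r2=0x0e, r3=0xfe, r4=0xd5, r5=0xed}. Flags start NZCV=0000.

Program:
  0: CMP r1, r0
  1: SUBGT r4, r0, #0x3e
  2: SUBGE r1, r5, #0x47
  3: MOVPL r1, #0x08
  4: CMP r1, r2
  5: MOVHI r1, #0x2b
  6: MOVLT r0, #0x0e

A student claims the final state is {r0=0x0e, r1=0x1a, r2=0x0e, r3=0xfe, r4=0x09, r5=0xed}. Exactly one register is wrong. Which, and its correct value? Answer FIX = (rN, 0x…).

0: ✓ CMP  NZCV=0010
1: ✓ SUBGT  r4←0x09
2: ✓ SUBGE  r1←0xa6
3: ✓ MOVPL  r1←0x08
4: ✓ CMP  NZCV=1000
5: · MOVHI
6: ✓ MOVLT  r0←0x0e

FIX = (r1, 0x08)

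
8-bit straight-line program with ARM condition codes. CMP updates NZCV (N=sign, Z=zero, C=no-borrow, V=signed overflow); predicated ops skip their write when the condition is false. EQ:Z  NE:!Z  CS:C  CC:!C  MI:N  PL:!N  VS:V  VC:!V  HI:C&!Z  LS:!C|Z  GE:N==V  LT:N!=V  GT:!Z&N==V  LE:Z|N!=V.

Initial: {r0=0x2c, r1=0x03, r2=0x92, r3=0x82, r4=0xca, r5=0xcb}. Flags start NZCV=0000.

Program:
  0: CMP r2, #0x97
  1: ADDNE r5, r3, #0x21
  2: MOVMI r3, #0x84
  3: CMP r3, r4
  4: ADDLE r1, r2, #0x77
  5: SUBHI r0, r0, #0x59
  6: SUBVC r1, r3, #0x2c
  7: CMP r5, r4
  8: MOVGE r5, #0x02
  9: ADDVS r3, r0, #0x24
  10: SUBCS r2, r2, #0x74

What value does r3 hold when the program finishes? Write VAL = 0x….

[0] flags=1000 → (cmp)
[1] flags=1000 NE?T → r5=0xa3
[2] flags=1000 MI?T → r3=0x84
[3] flags=1000 → (cmp)
[4] flags=1000 LE?T → r1=0x09
[5] flags=1000 HI?F → skip
[6] flags=1000 VC?T → r1=0x58
[7] flags=1000 → (cmp)
[8] flags=1000 GE?F → skip
[9] flags=1000 VS?F → skip
[10] flags=1000 CS?F → skip

VAL = 0x84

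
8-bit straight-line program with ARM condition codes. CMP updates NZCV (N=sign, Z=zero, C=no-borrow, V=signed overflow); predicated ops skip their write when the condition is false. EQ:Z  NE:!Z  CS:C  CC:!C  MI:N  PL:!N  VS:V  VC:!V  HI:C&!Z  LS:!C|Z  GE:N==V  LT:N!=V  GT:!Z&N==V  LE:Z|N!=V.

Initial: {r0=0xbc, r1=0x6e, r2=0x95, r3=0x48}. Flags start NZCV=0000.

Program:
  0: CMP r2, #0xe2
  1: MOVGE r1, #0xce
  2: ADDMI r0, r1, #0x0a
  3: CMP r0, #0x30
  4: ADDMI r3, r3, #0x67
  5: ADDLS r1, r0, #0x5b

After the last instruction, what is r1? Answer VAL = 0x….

VAL = 0x6e

0: ✓ CMP  NZCV=1000
1: · MOVGE
2: ✓ ADDMI  r0←0x78
3: ✓ CMP  NZCV=0010
4: · ADDMI
5: · ADDLS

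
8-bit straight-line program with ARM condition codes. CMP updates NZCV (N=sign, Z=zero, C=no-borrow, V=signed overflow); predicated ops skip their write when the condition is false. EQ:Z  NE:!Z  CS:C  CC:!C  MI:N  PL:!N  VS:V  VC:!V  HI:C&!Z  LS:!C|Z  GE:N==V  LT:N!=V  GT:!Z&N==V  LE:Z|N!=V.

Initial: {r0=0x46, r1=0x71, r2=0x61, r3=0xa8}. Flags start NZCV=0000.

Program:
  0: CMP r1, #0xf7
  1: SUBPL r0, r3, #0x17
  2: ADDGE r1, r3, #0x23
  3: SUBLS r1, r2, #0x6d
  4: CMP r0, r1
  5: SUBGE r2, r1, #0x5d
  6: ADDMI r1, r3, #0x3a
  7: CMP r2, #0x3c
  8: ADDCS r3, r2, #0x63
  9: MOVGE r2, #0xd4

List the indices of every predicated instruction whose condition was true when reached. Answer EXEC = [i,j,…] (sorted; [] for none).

[0] flags=0000 → (cmp)
[1] flags=0000 PL?T → r0=0x91
[2] flags=0000 GE?T → r1=0xcb
[3] flags=0000 LS?T → r1=0xf4
[4] flags=1000 → (cmp)
[5] flags=1000 GE?F → skip
[6] flags=1000 MI?T → r1=0xe2
[7] flags=0010 → (cmp)
[8] flags=0010 CS?T → r3=0xc4
[9] flags=0010 GE?T → r2=0xd4

EXEC = [1,2,3,6,8,9]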